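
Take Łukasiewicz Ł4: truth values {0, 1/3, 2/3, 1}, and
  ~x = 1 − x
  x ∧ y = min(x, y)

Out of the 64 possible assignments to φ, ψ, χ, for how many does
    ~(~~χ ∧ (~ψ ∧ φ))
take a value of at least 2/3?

56

value 1: 37 assignments (counts)
value 2/3: 19 assignments (counts)
value 1/3: 7 assignments
value 0: 1 assignment
So 56 of the 64 assignments meet the threshold.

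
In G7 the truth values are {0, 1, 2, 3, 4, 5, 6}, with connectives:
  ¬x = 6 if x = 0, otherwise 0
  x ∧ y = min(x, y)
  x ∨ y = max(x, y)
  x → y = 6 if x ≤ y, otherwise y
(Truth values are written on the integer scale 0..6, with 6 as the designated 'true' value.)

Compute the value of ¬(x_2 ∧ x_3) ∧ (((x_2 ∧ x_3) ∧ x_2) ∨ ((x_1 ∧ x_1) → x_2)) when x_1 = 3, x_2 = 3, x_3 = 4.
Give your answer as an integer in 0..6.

x_2 ∧ x_3 = 3 ∧ 4 = 3
¬(x_2 ∧ x_3) = ¬3 = 0
x_2 ∧ x_3 = 3 ∧ 4 = 3
(x_2 ∧ x_3) ∧ x_2 = 3 ∧ 3 = 3
x_1 ∧ x_1 = 3 ∧ 3 = 3
(x_1 ∧ x_1) → x_2 = 3 → 3 = 6
((x_2 ∧ x_3) ∧ x_2) ∨ ((x_1 ∧ x_1) → x_2) = 3 ∨ 6 = 6
¬(x_2 ∧ x_3) ∧ (((x_2 ∧ x_3) ∧ x_2) ∨ ((x_1 ∧ x_1) → x_2)) = 0 ∧ 6 = 0

0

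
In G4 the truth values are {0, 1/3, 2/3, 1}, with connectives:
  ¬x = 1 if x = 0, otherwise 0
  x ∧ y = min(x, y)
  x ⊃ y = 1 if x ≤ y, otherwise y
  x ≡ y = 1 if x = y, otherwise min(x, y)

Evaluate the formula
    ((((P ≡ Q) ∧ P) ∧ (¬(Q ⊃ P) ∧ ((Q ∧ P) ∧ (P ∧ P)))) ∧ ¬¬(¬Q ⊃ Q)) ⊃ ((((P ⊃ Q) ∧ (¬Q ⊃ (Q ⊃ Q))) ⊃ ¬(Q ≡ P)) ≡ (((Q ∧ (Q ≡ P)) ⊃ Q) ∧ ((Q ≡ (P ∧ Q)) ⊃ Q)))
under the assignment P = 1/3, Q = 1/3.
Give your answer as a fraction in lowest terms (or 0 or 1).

P ≡ Q = 1/3 ≡ 1/3 = 1
(P ≡ Q) ∧ P = 1 ∧ 1/3 = 1/3
Q ⊃ P = 1/3 ⊃ 1/3 = 1
¬(Q ⊃ P) = ¬1 = 0
Q ∧ P = 1/3 ∧ 1/3 = 1/3
P ∧ P = 1/3 ∧ 1/3 = 1/3
(Q ∧ P) ∧ (P ∧ P) = 1/3 ∧ 1/3 = 1/3
¬(Q ⊃ P) ∧ ((Q ∧ P) ∧ (P ∧ P)) = 0 ∧ 1/3 = 0
((P ≡ Q) ∧ P) ∧ (¬(Q ⊃ P) ∧ ((Q ∧ P) ∧ (P ∧ P))) = 1/3 ∧ 0 = 0
¬Q = ¬1/3 = 0
¬Q ⊃ Q = 0 ⊃ 1/3 = 1
¬(¬Q ⊃ Q) = ¬1 = 0
¬¬(¬Q ⊃ Q) = ¬0 = 1
(((P ≡ Q) ∧ P) ∧ (¬(Q ⊃ P) ∧ ((Q ∧ P) ∧ (P ∧ P)))) ∧ ¬¬(¬Q ⊃ Q) = 0 ∧ 1 = 0
P ⊃ Q = 1/3 ⊃ 1/3 = 1
¬Q = ¬1/3 = 0
Q ⊃ Q = 1/3 ⊃ 1/3 = 1
¬Q ⊃ (Q ⊃ Q) = 0 ⊃ 1 = 1
(P ⊃ Q) ∧ (¬Q ⊃ (Q ⊃ Q)) = 1 ∧ 1 = 1
Q ≡ P = 1/3 ≡ 1/3 = 1
¬(Q ≡ P) = ¬1 = 0
((P ⊃ Q) ∧ (¬Q ⊃ (Q ⊃ Q))) ⊃ ¬(Q ≡ P) = 1 ⊃ 0 = 0
Q ≡ P = 1/3 ≡ 1/3 = 1
Q ∧ (Q ≡ P) = 1/3 ∧ 1 = 1/3
(Q ∧ (Q ≡ P)) ⊃ Q = 1/3 ⊃ 1/3 = 1
P ∧ Q = 1/3 ∧ 1/3 = 1/3
Q ≡ (P ∧ Q) = 1/3 ≡ 1/3 = 1
(Q ≡ (P ∧ Q)) ⊃ Q = 1 ⊃ 1/3 = 1/3
((Q ∧ (Q ≡ P)) ⊃ Q) ∧ ((Q ≡ (P ∧ Q)) ⊃ Q) = 1 ∧ 1/3 = 1/3
(((P ⊃ Q) ∧ (¬Q ⊃ (Q ⊃ Q))) ⊃ ¬(Q ≡ P)) ≡ (((Q ∧ (Q ≡ P)) ⊃ Q) ∧ ((Q ≡ (P ∧ Q)) ⊃ Q)) = 0 ≡ 1/3 = 0
((((P ≡ Q) ∧ P) ∧ (¬(Q ⊃ P) ∧ ((Q ∧ P) ∧ (P ∧ P)))) ∧ ¬¬(¬Q ⊃ Q)) ⊃ ((((P ⊃ Q) ∧ (¬Q ⊃ (Q ⊃ Q))) ⊃ ¬(Q ≡ P)) ≡ (((Q ∧ (Q ≡ P)) ⊃ Q) ∧ ((Q ≡ (P ∧ Q)) ⊃ Q))) = 0 ⊃ 0 = 1

1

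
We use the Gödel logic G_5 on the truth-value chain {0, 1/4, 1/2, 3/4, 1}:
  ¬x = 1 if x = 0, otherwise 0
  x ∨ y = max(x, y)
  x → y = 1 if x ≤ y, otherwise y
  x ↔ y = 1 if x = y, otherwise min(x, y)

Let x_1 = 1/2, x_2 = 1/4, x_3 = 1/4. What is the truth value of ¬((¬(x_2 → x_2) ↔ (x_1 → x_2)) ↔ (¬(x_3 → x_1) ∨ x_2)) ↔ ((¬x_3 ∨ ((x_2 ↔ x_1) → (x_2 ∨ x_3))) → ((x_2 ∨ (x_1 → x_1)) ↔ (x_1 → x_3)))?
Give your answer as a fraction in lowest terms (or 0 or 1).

1/4

x_2 → x_2 = 1/4 → 1/4 = 1
¬(x_2 → x_2) = ¬1 = 0
x_1 → x_2 = 1/2 → 1/4 = 1/4
¬(x_2 → x_2) ↔ (x_1 → x_2) = 0 ↔ 1/4 = 0
x_3 → x_1 = 1/4 → 1/2 = 1
¬(x_3 → x_1) = ¬1 = 0
¬(x_3 → x_1) ∨ x_2 = 0 ∨ 1/4 = 1/4
(¬(x_2 → x_2) ↔ (x_1 → x_2)) ↔ (¬(x_3 → x_1) ∨ x_2) = 0 ↔ 1/4 = 0
¬((¬(x_2 → x_2) ↔ (x_1 → x_2)) ↔ (¬(x_3 → x_1) ∨ x_2)) = ¬0 = 1
¬x_3 = ¬1/4 = 0
x_2 ↔ x_1 = 1/4 ↔ 1/2 = 1/4
x_2 ∨ x_3 = 1/4 ∨ 1/4 = 1/4
(x_2 ↔ x_1) → (x_2 ∨ x_3) = 1/4 → 1/4 = 1
¬x_3 ∨ ((x_2 ↔ x_1) → (x_2 ∨ x_3)) = 0 ∨ 1 = 1
x_1 → x_1 = 1/2 → 1/2 = 1
x_2 ∨ (x_1 → x_1) = 1/4 ∨ 1 = 1
x_1 → x_3 = 1/2 → 1/4 = 1/4
(x_2 ∨ (x_1 → x_1)) ↔ (x_1 → x_3) = 1 ↔ 1/4 = 1/4
(¬x_3 ∨ ((x_2 ↔ x_1) → (x_2 ∨ x_3))) → ((x_2 ∨ (x_1 → x_1)) ↔ (x_1 → x_3)) = 1 → 1/4 = 1/4
¬((¬(x_2 → x_2) ↔ (x_1 → x_2)) ↔ (¬(x_3 → x_1) ∨ x_2)) ↔ ((¬x_3 ∨ ((x_2 ↔ x_1) → (x_2 ∨ x_3))) → ((x_2 ∨ (x_1 → x_1)) ↔ (x_1 → x_3))) = 1 ↔ 1/4 = 1/4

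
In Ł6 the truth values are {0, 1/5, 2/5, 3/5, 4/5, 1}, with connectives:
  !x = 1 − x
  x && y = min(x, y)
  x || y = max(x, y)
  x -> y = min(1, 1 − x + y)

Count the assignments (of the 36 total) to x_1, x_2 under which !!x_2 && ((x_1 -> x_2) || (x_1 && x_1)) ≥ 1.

value 1: 6 assignments (counts)
value 4/5: 6 assignments
value 3/5: 6 assignments
value 2/5: 6 assignments
value 1/5: 6 assignments
value 0: 6 assignments
So 6 of the 36 assignments meet the threshold.

6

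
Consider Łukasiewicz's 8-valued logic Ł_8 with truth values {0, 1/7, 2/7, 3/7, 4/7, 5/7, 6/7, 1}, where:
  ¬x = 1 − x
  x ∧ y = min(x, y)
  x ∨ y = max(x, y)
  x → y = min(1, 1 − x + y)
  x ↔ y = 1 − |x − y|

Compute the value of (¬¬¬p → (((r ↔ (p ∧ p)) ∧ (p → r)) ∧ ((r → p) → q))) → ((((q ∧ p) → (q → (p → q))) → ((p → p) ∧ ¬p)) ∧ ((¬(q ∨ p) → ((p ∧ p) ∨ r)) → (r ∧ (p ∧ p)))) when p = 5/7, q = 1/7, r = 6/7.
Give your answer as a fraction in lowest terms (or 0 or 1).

2/7

¬p = ¬5/7 = 2/7
¬¬p = ¬2/7 = 5/7
¬¬¬p = ¬5/7 = 2/7
p ∧ p = 5/7 ∧ 5/7 = 5/7
r ↔ (p ∧ p) = 6/7 ↔ 5/7 = 6/7
p → r = 5/7 → 6/7 = 1
(r ↔ (p ∧ p)) ∧ (p → r) = 6/7 ∧ 1 = 6/7
r → p = 6/7 → 5/7 = 6/7
(r → p) → q = 6/7 → 1/7 = 2/7
((r ↔ (p ∧ p)) ∧ (p → r)) ∧ ((r → p) → q) = 6/7 ∧ 2/7 = 2/7
¬¬¬p → (((r ↔ (p ∧ p)) ∧ (p → r)) ∧ ((r → p) → q)) = 2/7 → 2/7 = 1
q ∧ p = 1/7 ∧ 5/7 = 1/7
p → q = 5/7 → 1/7 = 3/7
q → (p → q) = 1/7 → 3/7 = 1
(q ∧ p) → (q → (p → q)) = 1/7 → 1 = 1
p → p = 5/7 → 5/7 = 1
¬p = ¬5/7 = 2/7
(p → p) ∧ ¬p = 1 ∧ 2/7 = 2/7
((q ∧ p) → (q → (p → q))) → ((p → p) ∧ ¬p) = 1 → 2/7 = 2/7
q ∨ p = 1/7 ∨ 5/7 = 5/7
¬(q ∨ p) = ¬5/7 = 2/7
p ∧ p = 5/7 ∧ 5/7 = 5/7
(p ∧ p) ∨ r = 5/7 ∨ 6/7 = 6/7
¬(q ∨ p) → ((p ∧ p) ∨ r) = 2/7 → 6/7 = 1
p ∧ p = 5/7 ∧ 5/7 = 5/7
r ∧ (p ∧ p) = 6/7 ∧ 5/7 = 5/7
(¬(q ∨ p) → ((p ∧ p) ∨ r)) → (r ∧ (p ∧ p)) = 1 → 5/7 = 5/7
(((q ∧ p) → (q → (p → q))) → ((p → p) ∧ ¬p)) ∧ ((¬(q ∨ p) → ((p ∧ p) ∨ r)) → (r ∧ (p ∧ p))) = 2/7 ∧ 5/7 = 2/7
(¬¬¬p → (((r ↔ (p ∧ p)) ∧ (p → r)) ∧ ((r → p) → q))) → ((((q ∧ p) → (q → (p → q))) → ((p → p) ∧ ¬p)) ∧ ((¬(q ∨ p) → ((p ∧ p) ∨ r)) → (r ∧ (p ∧ p)))) = 1 → 2/7 = 2/7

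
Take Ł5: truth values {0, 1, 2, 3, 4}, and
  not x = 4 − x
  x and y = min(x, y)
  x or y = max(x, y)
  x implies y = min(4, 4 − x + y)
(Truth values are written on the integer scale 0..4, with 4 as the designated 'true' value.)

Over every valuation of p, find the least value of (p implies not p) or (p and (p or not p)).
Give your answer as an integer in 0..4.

Take p = 3:
not p = not 3 = 1
p implies not p = 3 implies 1 = 2
not p = not 3 = 1
p or not p = 3 or 1 = 3
p and (p or not p) = 3 and 3 = 3
(p implies not p) or (p and (p or not p)) = 2 or 3 = 3
No assignment yields a value below 3, so this is the minimum.

3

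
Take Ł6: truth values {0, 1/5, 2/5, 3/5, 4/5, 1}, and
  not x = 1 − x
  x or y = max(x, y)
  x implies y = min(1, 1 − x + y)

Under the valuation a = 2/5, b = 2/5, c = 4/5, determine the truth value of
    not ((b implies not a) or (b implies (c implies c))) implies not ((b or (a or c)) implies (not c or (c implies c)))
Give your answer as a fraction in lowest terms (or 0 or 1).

not a = not 2/5 = 3/5
b implies not a = 2/5 implies 3/5 = 1
c implies c = 4/5 implies 4/5 = 1
b implies (c implies c) = 2/5 implies 1 = 1
(b implies not a) or (b implies (c implies c)) = 1 or 1 = 1
not ((b implies not a) or (b implies (c implies c))) = not 1 = 0
a or c = 2/5 or 4/5 = 4/5
b or (a or c) = 2/5 or 4/5 = 4/5
not c = not 4/5 = 1/5
c implies c = 4/5 implies 4/5 = 1
not c or (c implies c) = 1/5 or 1 = 1
(b or (a or c)) implies (not c or (c implies c)) = 4/5 implies 1 = 1
not ((b or (a or c)) implies (not c or (c implies c))) = not 1 = 0
not ((b implies not a) or (b implies (c implies c))) implies not ((b or (a or c)) implies (not c or (c implies c))) = 0 implies 0 = 1

1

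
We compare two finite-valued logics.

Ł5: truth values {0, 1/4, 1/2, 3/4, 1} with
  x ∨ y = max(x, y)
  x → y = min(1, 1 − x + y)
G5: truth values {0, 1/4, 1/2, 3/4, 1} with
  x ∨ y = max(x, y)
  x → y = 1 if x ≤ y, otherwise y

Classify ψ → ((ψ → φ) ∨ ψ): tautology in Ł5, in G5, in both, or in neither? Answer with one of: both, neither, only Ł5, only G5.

In Ł5: every assignment gives 1 — tautology.
In G5: every assignment gives 1 — tautology.

both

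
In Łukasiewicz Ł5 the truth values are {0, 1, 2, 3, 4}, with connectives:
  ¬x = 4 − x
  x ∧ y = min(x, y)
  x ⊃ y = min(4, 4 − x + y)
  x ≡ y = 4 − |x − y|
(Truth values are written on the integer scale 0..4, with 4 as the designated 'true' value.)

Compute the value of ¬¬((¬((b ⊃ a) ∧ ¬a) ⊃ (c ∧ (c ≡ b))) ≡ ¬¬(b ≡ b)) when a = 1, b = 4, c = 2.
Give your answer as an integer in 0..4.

3

b ⊃ a = 4 ⊃ 1 = 1
¬a = ¬1 = 3
(b ⊃ a) ∧ ¬a = 1 ∧ 3 = 1
¬((b ⊃ a) ∧ ¬a) = ¬1 = 3
c ≡ b = 2 ≡ 4 = 2
c ∧ (c ≡ b) = 2 ∧ 2 = 2
¬((b ⊃ a) ∧ ¬a) ⊃ (c ∧ (c ≡ b)) = 3 ⊃ 2 = 3
b ≡ b = 4 ≡ 4 = 4
¬(b ≡ b) = ¬4 = 0
¬¬(b ≡ b) = ¬0 = 4
(¬((b ⊃ a) ∧ ¬a) ⊃ (c ∧ (c ≡ b))) ≡ ¬¬(b ≡ b) = 3 ≡ 4 = 3
¬((¬((b ⊃ a) ∧ ¬a) ⊃ (c ∧ (c ≡ b))) ≡ ¬¬(b ≡ b)) = ¬3 = 1
¬¬((¬((b ⊃ a) ∧ ¬a) ⊃ (c ∧ (c ≡ b))) ≡ ¬¬(b ≡ b)) = ¬1 = 3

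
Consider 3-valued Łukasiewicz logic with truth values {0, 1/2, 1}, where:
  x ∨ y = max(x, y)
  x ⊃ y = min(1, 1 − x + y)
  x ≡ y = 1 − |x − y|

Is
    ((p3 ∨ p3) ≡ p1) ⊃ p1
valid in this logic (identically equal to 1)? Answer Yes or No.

No

Counterexample: take p1 = 0, p3 = 0.
p3 ∨ p3 = 0 ∨ 0 = 0
(p3 ∨ p3) ≡ p1 = 0 ≡ 0 = 1
((p3 ∨ p3) ≡ p1) ⊃ p1 = 1 ⊃ 0 = 0
This gives 0 ≠ 1.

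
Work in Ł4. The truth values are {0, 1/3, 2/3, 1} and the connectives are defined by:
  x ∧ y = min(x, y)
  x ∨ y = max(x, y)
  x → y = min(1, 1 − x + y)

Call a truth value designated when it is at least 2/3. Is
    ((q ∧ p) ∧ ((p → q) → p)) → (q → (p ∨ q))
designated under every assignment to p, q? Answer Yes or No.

p = 0, q = 0 ↦ 1
p = 0, q = 1/3 ↦ 1
p = 0, q = 2/3 ↦ 1
p = 0, q = 1 ↦ 1
p = 1/3, q = 0 ↦ 1
p = 1/3, q = 1/3 ↦ 1
p = 1/3, q = 2/3 ↦ 1
p = 1/3, q = 1 ↦ 1
p = 2/3, q = 0 ↦ 1
p = 2/3, q = 1/3 ↦ 1
p = 2/3, q = 2/3 ↦ 1
p = 2/3, q = 1 ↦ 1
p = 1, q = 0 ↦ 1
p = 1, q = 1/3 ↦ 1
p = 1, q = 2/3 ↦ 1
p = 1, q = 1 ↦ 1
Every assignment gives a value ≥ 2/3.

Yes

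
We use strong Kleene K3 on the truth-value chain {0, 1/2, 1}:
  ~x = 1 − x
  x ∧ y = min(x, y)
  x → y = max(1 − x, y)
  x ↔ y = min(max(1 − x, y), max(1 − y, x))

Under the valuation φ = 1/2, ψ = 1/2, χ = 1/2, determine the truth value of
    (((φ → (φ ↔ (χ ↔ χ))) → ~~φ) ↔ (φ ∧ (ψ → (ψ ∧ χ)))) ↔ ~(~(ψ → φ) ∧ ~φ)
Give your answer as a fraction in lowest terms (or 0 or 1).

χ ↔ χ = 1/2 ↔ 1/2 = 1/2
φ ↔ (χ ↔ χ) = 1/2 ↔ 1/2 = 1/2
φ → (φ ↔ (χ ↔ χ)) = 1/2 → 1/2 = 1/2
~φ = ~1/2 = 1/2
~~φ = ~1/2 = 1/2
(φ → (φ ↔ (χ ↔ χ))) → ~~φ = 1/2 → 1/2 = 1/2
ψ ∧ χ = 1/2 ∧ 1/2 = 1/2
ψ → (ψ ∧ χ) = 1/2 → 1/2 = 1/2
φ ∧ (ψ → (ψ ∧ χ)) = 1/2 ∧ 1/2 = 1/2
((φ → (φ ↔ (χ ↔ χ))) → ~~φ) ↔ (φ ∧ (ψ → (ψ ∧ χ))) = 1/2 ↔ 1/2 = 1/2
ψ → φ = 1/2 → 1/2 = 1/2
~(ψ → φ) = ~1/2 = 1/2
~φ = ~1/2 = 1/2
~(ψ → φ) ∧ ~φ = 1/2 ∧ 1/2 = 1/2
~(~(ψ → φ) ∧ ~φ) = ~1/2 = 1/2
(((φ → (φ ↔ (χ ↔ χ))) → ~~φ) ↔ (φ ∧ (ψ → (ψ ∧ χ)))) ↔ ~(~(ψ → φ) ∧ ~φ) = 1/2 ↔ 1/2 = 1/2

1/2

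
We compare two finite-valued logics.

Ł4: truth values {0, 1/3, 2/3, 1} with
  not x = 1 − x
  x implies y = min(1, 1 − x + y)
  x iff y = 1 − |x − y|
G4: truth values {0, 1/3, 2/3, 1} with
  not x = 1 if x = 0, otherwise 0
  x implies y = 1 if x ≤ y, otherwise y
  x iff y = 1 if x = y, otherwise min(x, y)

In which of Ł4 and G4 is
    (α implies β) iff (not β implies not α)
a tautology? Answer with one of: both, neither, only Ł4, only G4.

In Ł4: every assignment gives 1 — tautology.
In G4: at α = 2/3, β = 1/3 the value is 1/3 — not a tautology.

only Ł4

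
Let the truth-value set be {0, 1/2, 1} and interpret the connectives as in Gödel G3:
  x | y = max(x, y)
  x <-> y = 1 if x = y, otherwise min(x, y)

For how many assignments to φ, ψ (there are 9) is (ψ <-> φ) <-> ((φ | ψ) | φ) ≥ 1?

1

φ = 0, ψ = 0 ↦ 0  <
φ = 0, ψ = 1/2 ↦ 0  <
φ = 0, ψ = 1 ↦ 0  <
φ = 1/2, ψ = 0 ↦ 0  <
φ = 1/2, ψ = 1/2 ↦ 1/2  <
φ = 1/2, ψ = 1 ↦ 1/2  <
φ = 1, ψ = 0 ↦ 0  <
φ = 1, ψ = 1/2 ↦ 1/2  <
φ = 1, ψ = 1 ↦ 1  ≥
So 1 of the 9 assignments meets the threshold.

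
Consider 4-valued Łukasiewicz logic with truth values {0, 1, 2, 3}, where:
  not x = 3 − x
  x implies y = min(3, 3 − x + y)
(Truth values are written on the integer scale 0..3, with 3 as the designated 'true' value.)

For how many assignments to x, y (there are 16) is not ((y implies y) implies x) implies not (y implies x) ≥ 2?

12

x = 0, y = 0 ↦ 0  <
x = 0, y = 1 ↦ 1  <
x = 0, y = 2 ↦ 2  ≥
x = 0, y = 3 ↦ 3  ≥
x = 1, y = 0 ↦ 1  <
x = 1, y = 1 ↦ 1  <
x = 1, y = 2 ↦ 2  ≥
x = 1, y = 3 ↦ 3  ≥
x = 2, y = 0 ↦ 2  ≥
x = 2, y = 1 ↦ 2  ≥
x = 2, y = 2 ↦ 2  ≥
x = 2, y = 3 ↦ 3  ≥
x = 3, y = 0 ↦ 3  ≥
x = 3, y = 1 ↦ 3  ≥
x = 3, y = 2 ↦ 3  ≥
x = 3, y = 3 ↦ 3  ≥
So 12 of the 16 assignments meet the threshold.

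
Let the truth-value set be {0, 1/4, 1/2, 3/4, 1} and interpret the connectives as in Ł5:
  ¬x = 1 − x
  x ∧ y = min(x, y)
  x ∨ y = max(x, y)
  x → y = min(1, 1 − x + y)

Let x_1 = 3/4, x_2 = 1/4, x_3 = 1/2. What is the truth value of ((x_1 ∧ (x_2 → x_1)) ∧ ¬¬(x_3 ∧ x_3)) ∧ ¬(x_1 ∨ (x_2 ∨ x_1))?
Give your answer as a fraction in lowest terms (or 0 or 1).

x_2 → x_1 = 1/4 → 3/4 = 1
x_1 ∧ (x_2 → x_1) = 3/4 ∧ 1 = 3/4
x_3 ∧ x_3 = 1/2 ∧ 1/2 = 1/2
¬(x_3 ∧ x_3) = ¬1/2 = 1/2
¬¬(x_3 ∧ x_3) = ¬1/2 = 1/2
(x_1 ∧ (x_2 → x_1)) ∧ ¬¬(x_3 ∧ x_3) = 3/4 ∧ 1/2 = 1/2
x_2 ∨ x_1 = 1/4 ∨ 3/4 = 3/4
x_1 ∨ (x_2 ∨ x_1) = 3/4 ∨ 3/4 = 3/4
¬(x_1 ∨ (x_2 ∨ x_1)) = ¬3/4 = 1/4
((x_1 ∧ (x_2 → x_1)) ∧ ¬¬(x_3 ∧ x_3)) ∧ ¬(x_1 ∨ (x_2 ∨ x_1)) = 1/2 ∧ 1/4 = 1/4

1/4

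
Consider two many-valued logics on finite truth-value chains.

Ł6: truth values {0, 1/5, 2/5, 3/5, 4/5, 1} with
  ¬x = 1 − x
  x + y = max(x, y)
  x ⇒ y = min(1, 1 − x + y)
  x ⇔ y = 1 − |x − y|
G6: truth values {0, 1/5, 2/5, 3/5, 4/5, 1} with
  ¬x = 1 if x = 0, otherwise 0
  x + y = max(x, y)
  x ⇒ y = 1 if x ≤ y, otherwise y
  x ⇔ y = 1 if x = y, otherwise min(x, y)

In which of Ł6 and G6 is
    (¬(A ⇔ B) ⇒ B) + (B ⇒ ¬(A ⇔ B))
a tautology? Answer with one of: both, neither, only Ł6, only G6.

both

In Ł6: every assignment gives 1 — tautology.
In G6: every assignment gives 1 — tautology.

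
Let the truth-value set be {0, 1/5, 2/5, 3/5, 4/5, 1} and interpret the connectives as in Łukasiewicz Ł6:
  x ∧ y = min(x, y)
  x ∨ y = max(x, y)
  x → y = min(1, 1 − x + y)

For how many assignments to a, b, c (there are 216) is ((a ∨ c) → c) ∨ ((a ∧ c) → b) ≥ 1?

196

value 1: 196 assignments (counts)
value 4/5: 16 assignments
value 3/5: 4 assignments
So 196 of the 216 assignments meet the threshold.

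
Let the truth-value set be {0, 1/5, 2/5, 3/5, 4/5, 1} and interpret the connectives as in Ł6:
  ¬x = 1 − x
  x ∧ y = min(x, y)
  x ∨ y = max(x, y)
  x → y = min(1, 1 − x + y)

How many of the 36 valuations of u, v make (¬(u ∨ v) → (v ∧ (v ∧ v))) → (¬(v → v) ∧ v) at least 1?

value 1: 1 assignment (counts)
value 4/5: 1 assignment
value 3/5: 3 assignments
value 2/5: 2 assignments
value 1/5: 5 assignments
value 0: 24 assignments
So 1 of the 36 assignments meets the threshold.

1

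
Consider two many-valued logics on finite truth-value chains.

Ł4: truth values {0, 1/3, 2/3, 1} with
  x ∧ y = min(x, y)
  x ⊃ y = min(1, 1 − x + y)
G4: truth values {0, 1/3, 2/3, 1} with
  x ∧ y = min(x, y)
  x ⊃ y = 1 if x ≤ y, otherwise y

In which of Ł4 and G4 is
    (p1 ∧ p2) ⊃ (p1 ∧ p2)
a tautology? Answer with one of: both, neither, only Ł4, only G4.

In Ł4: every assignment gives 1 — tautology.
In G4: every assignment gives 1 — tautology.

both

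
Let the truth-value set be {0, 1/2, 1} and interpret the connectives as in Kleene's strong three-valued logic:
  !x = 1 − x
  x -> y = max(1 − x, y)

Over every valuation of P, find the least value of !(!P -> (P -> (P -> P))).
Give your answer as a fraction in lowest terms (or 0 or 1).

Take P = 0:
!P = !0 = 1
P -> P = 0 -> 0 = 1
P -> (P -> P) = 0 -> 1 = 1
!P -> (P -> (P -> P)) = 1 -> 1 = 1
!(!P -> (P -> (P -> P))) = !1 = 0
No assignment yields a value below 0, so this is the minimum.

0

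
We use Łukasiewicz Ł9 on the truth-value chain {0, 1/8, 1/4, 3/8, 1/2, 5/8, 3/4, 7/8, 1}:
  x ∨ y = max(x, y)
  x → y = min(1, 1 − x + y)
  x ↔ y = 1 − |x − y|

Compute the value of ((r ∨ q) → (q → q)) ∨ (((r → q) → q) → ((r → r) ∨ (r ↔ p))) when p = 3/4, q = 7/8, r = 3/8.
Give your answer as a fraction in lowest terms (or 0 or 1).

1

r ∨ q = 3/8 ∨ 7/8 = 7/8
q → q = 7/8 → 7/8 = 1
(r ∨ q) → (q → q) = 7/8 → 1 = 1
r → q = 3/8 → 7/8 = 1
(r → q) → q = 1 → 7/8 = 7/8
r → r = 3/8 → 3/8 = 1
r ↔ p = 3/8 ↔ 3/4 = 5/8
(r → r) ∨ (r ↔ p) = 1 ∨ 5/8 = 1
((r → q) → q) → ((r → r) ∨ (r ↔ p)) = 7/8 → 1 = 1
((r ∨ q) → (q → q)) ∨ (((r → q) → q) → ((r → r) ∨ (r ↔ p))) = 1 ∨ 1 = 1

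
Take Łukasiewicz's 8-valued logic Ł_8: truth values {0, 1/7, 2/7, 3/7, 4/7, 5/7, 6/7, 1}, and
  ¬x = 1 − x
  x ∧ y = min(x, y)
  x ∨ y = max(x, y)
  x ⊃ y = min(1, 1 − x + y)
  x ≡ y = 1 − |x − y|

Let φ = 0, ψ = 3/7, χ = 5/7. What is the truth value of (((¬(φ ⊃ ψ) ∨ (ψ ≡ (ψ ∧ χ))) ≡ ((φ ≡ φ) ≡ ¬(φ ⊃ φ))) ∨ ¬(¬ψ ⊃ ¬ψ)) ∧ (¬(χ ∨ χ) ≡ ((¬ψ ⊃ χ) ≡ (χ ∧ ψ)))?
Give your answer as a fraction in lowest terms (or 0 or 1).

φ ⊃ ψ = 0 ⊃ 3/7 = 1
¬(φ ⊃ ψ) = ¬1 = 0
ψ ∧ χ = 3/7 ∧ 5/7 = 3/7
ψ ≡ (ψ ∧ χ) = 3/7 ≡ 3/7 = 1
¬(φ ⊃ ψ) ∨ (ψ ≡ (ψ ∧ χ)) = 0 ∨ 1 = 1
φ ≡ φ = 0 ≡ 0 = 1
φ ⊃ φ = 0 ⊃ 0 = 1
¬(φ ⊃ φ) = ¬1 = 0
(φ ≡ φ) ≡ ¬(φ ⊃ φ) = 1 ≡ 0 = 0
(¬(φ ⊃ ψ) ∨ (ψ ≡ (ψ ∧ χ))) ≡ ((φ ≡ φ) ≡ ¬(φ ⊃ φ)) = 1 ≡ 0 = 0
¬ψ = ¬3/7 = 4/7
¬ψ = ¬3/7 = 4/7
¬ψ ⊃ ¬ψ = 4/7 ⊃ 4/7 = 1
¬(¬ψ ⊃ ¬ψ) = ¬1 = 0
((¬(φ ⊃ ψ) ∨ (ψ ≡ (ψ ∧ χ))) ≡ ((φ ≡ φ) ≡ ¬(φ ⊃ φ))) ∨ ¬(¬ψ ⊃ ¬ψ) = 0 ∨ 0 = 0
χ ∨ χ = 5/7 ∨ 5/7 = 5/7
¬(χ ∨ χ) = ¬5/7 = 2/7
¬ψ = ¬3/7 = 4/7
¬ψ ⊃ χ = 4/7 ⊃ 5/7 = 1
χ ∧ ψ = 5/7 ∧ 3/7 = 3/7
(¬ψ ⊃ χ) ≡ (χ ∧ ψ) = 1 ≡ 3/7 = 3/7
¬(χ ∨ χ) ≡ ((¬ψ ⊃ χ) ≡ (χ ∧ ψ)) = 2/7 ≡ 3/7 = 6/7
(((¬(φ ⊃ ψ) ∨ (ψ ≡ (ψ ∧ χ))) ≡ ((φ ≡ φ) ≡ ¬(φ ⊃ φ))) ∨ ¬(¬ψ ⊃ ¬ψ)) ∧ (¬(χ ∨ χ) ≡ ((¬ψ ⊃ χ) ≡ (χ ∧ ψ))) = 0 ∧ 6/7 = 0

0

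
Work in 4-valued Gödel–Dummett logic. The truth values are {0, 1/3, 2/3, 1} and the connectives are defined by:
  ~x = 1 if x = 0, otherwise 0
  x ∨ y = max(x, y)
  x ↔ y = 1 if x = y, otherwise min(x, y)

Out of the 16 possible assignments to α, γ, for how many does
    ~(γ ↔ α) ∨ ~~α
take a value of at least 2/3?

15

α = 0, γ = 0 ↦ 0  <
α = 0, γ = 1/3 ↦ 1  ≥
α = 0, γ = 2/3 ↦ 1  ≥
α = 0, γ = 1 ↦ 1  ≥
α = 1/3, γ = 0 ↦ 1  ≥
α = 1/3, γ = 1/3 ↦ 1  ≥
α = 1/3, γ = 2/3 ↦ 1  ≥
α = 1/3, γ = 1 ↦ 1  ≥
α = 2/3, γ = 0 ↦ 1  ≥
α = 2/3, γ = 1/3 ↦ 1  ≥
α = 2/3, γ = 2/3 ↦ 1  ≥
α = 2/3, γ = 1 ↦ 1  ≥
α = 1, γ = 0 ↦ 1  ≥
α = 1, γ = 1/3 ↦ 1  ≥
α = 1, γ = 2/3 ↦ 1  ≥
α = 1, γ = 1 ↦ 1  ≥
So 15 of the 16 assignments meet the threshold.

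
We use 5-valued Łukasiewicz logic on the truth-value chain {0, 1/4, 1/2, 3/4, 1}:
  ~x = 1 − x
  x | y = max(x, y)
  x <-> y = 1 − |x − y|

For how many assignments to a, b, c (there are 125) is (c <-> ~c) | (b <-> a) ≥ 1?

45

value 1: 45 assignments (counts)
value 3/4: 32 assignments
value 1/2: 36 assignments
value 1/4: 8 assignments
value 0: 4 assignments
So 45 of the 125 assignments meet the threshold.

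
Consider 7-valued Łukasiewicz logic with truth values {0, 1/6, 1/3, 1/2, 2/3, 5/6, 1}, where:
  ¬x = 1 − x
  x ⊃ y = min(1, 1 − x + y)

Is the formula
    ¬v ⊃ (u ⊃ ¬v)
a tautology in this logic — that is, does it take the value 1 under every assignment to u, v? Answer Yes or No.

Yes

At u = 1/6, v = 1/3, for instance:
¬v = ¬1/3 = 2/3
u ⊃ ¬v = 1/6 ⊃ 2/3 = 1
¬v ⊃ (u ⊃ ¬v) = 2/3 ⊃ 1 = 1
and checking the remaining 48 assignments likewise gives ≥ 1 in every case.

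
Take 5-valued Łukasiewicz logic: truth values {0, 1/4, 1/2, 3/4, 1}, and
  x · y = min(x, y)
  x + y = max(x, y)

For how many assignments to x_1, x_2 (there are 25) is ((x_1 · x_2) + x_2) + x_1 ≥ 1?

9

value 1: 9 assignments (counts)
value 3/4: 7 assignments
value 1/2: 5 assignments
value 1/4: 3 assignments
value 0: 1 assignment
So 9 of the 25 assignments meet the threshold.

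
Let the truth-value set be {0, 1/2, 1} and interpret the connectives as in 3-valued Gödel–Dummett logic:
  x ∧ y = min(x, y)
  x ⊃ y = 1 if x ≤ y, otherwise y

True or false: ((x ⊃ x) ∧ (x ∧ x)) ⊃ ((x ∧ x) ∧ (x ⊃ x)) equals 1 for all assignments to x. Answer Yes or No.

Yes

x = 0 ↦ 1
x = 1/2 ↦ 1
x = 1 ↦ 1
Every assignment gives a value ≥ 1.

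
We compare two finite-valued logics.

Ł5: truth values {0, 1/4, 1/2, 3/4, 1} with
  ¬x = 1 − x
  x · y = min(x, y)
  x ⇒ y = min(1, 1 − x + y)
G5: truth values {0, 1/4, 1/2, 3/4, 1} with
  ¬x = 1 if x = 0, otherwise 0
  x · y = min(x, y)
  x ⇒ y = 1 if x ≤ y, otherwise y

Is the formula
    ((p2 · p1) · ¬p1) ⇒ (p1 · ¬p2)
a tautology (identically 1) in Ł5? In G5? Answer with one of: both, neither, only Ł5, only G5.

only G5

In Ł5: at p1 = 1/4, p2 = 1 the value is 3/4 — not a tautology.
In G5: every assignment gives 1 — tautology.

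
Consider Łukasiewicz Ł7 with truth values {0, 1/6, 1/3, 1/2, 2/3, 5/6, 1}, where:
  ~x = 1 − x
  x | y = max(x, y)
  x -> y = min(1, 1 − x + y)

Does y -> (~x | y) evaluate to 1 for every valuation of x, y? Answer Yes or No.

At x = 1/2, y = 1, for instance:
~x = ~1/2 = 1/2
~x | y = 1/2 | 1 = 1
y -> (~x | y) = 1 -> 1 = 1
and checking the remaining 48 assignments likewise gives ≥ 1 in every case.

Yes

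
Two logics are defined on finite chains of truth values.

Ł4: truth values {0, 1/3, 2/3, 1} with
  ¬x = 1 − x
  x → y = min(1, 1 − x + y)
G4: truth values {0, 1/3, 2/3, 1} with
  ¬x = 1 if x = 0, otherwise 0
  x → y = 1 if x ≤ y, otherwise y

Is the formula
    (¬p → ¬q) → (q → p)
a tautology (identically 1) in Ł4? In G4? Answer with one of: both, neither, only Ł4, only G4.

only Ł4

In Ł4: every assignment gives 1 — tautology.
In G4: at p = 1/3, q = 2/3 the value is 1/3 — not a tautology.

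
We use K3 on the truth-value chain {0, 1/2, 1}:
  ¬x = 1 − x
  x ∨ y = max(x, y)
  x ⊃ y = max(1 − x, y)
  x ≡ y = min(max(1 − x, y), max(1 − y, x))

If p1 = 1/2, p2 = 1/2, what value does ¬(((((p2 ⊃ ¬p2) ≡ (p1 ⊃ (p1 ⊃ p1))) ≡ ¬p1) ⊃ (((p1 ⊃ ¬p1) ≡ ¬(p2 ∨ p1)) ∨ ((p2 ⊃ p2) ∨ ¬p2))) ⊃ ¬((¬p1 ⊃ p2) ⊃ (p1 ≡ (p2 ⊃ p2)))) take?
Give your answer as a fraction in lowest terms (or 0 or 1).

¬p2 = ¬1/2 = 1/2
p2 ⊃ ¬p2 = 1/2 ⊃ 1/2 = 1/2
p1 ⊃ p1 = 1/2 ⊃ 1/2 = 1/2
p1 ⊃ (p1 ⊃ p1) = 1/2 ⊃ 1/2 = 1/2
(p2 ⊃ ¬p2) ≡ (p1 ⊃ (p1 ⊃ p1)) = 1/2 ≡ 1/2 = 1/2
¬p1 = ¬1/2 = 1/2
((p2 ⊃ ¬p2) ≡ (p1 ⊃ (p1 ⊃ p1))) ≡ ¬p1 = 1/2 ≡ 1/2 = 1/2
¬p1 = ¬1/2 = 1/2
p1 ⊃ ¬p1 = 1/2 ⊃ 1/2 = 1/2
p2 ∨ p1 = 1/2 ∨ 1/2 = 1/2
¬(p2 ∨ p1) = ¬1/2 = 1/2
(p1 ⊃ ¬p1) ≡ ¬(p2 ∨ p1) = 1/2 ≡ 1/2 = 1/2
p2 ⊃ p2 = 1/2 ⊃ 1/2 = 1/2
¬p2 = ¬1/2 = 1/2
(p2 ⊃ p2) ∨ ¬p2 = 1/2 ∨ 1/2 = 1/2
((p1 ⊃ ¬p1) ≡ ¬(p2 ∨ p1)) ∨ ((p2 ⊃ p2) ∨ ¬p2) = 1/2 ∨ 1/2 = 1/2
(((p2 ⊃ ¬p2) ≡ (p1 ⊃ (p1 ⊃ p1))) ≡ ¬p1) ⊃ (((p1 ⊃ ¬p1) ≡ ¬(p2 ∨ p1)) ∨ ((p2 ⊃ p2) ∨ ¬p2)) = 1/2 ⊃ 1/2 = 1/2
¬p1 = ¬1/2 = 1/2
¬p1 ⊃ p2 = 1/2 ⊃ 1/2 = 1/2
p2 ⊃ p2 = 1/2 ⊃ 1/2 = 1/2
p1 ≡ (p2 ⊃ p2) = 1/2 ≡ 1/2 = 1/2
(¬p1 ⊃ p2) ⊃ (p1 ≡ (p2 ⊃ p2)) = 1/2 ⊃ 1/2 = 1/2
¬((¬p1 ⊃ p2) ⊃ (p1 ≡ (p2 ⊃ p2))) = ¬1/2 = 1/2
((((p2 ⊃ ¬p2) ≡ (p1 ⊃ (p1 ⊃ p1))) ≡ ¬p1) ⊃ (((p1 ⊃ ¬p1) ≡ ¬(p2 ∨ p1)) ∨ ((p2 ⊃ p2) ∨ ¬p2))) ⊃ ¬((¬p1 ⊃ p2) ⊃ (p1 ≡ (p2 ⊃ p2))) = 1/2 ⊃ 1/2 = 1/2
¬(((((p2 ⊃ ¬p2) ≡ (p1 ⊃ (p1 ⊃ p1))) ≡ ¬p1) ⊃ (((p1 ⊃ ¬p1) ≡ ¬(p2 ∨ p1)) ∨ ((p2 ⊃ p2) ∨ ¬p2))) ⊃ ¬((¬p1 ⊃ p2) ⊃ (p1 ≡ (p2 ⊃ p2)))) = ¬1/2 = 1/2

1/2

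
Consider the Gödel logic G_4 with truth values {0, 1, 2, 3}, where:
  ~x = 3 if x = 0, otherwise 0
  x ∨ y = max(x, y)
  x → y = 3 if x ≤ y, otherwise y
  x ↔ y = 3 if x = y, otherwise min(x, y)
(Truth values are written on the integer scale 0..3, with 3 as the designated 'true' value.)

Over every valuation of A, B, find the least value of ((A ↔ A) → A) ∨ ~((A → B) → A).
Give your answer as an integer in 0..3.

Take A = 1, B = 0:
A ↔ A = 1 ↔ 1 = 3
(A ↔ A) → A = 3 → 1 = 1
A → B = 1 → 0 = 0
(A → B) → A = 0 → 1 = 3
~((A → B) → A) = ~3 = 0
((A ↔ A) → A) ∨ ~((A → B) → A) = 1 ∨ 0 = 1
No assignment yields a value below 1, so this is the minimum.

1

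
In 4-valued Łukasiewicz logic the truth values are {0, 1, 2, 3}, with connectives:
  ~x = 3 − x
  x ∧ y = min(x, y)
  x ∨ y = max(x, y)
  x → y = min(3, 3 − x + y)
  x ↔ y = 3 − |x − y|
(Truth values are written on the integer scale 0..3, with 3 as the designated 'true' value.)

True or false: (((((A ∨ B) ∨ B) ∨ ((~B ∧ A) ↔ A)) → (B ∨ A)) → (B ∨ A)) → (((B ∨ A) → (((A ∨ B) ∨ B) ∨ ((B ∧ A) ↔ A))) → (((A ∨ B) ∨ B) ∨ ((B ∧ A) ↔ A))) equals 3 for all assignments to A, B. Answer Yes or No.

Counterexample: take A = 1, B = 0.
A ∨ B = 1 ∨ 0 = 1
(A ∨ B) ∨ B = 1 ∨ 0 = 1
~B = ~0 = 3
~B ∧ A = 3 ∧ 1 = 1
(~B ∧ A) ↔ A = 1 ↔ 1 = 3
((A ∨ B) ∨ B) ∨ ((~B ∧ A) ↔ A) = 1 ∨ 3 = 3
B ∨ A = 0 ∨ 1 = 1
(((A ∨ B) ∨ B) ∨ ((~B ∧ A) ↔ A)) → (B ∨ A) = 3 → 1 = 1
B ∨ A = 0 ∨ 1 = 1
((((A ∨ B) ∨ B) ∨ ((~B ∧ A) ↔ A)) → (B ∨ A)) → (B ∨ A) = 1 → 1 = 3
B ∨ A = 0 ∨ 1 = 1
A ∨ B = 1 ∨ 0 = 1
(A ∨ B) ∨ B = 1 ∨ 0 = 1
B ∧ A = 0 ∧ 1 = 0
(B ∧ A) ↔ A = 0 ↔ 1 = 2
((A ∨ B) ∨ B) ∨ ((B ∧ A) ↔ A) = 1 ∨ 2 = 2
(B ∨ A) → (((A ∨ B) ∨ B) ∨ ((B ∧ A) ↔ A)) = 1 → 2 = 3
A ∨ B = 1 ∨ 0 = 1
(A ∨ B) ∨ B = 1 ∨ 0 = 1
B ∧ A = 0 ∧ 1 = 0
(B ∧ A) ↔ A = 0 ↔ 1 = 2
((A ∨ B) ∨ B) ∨ ((B ∧ A) ↔ A) = 1 ∨ 2 = 2
((B ∨ A) → (((A ∨ B) ∨ B) ∨ ((B ∧ A) ↔ A))) → (((A ∨ B) ∨ B) ∨ ((B ∧ A) ↔ A)) = 3 → 2 = 2
(((((A ∨ B) ∨ B) ∨ ((~B ∧ A) ↔ A)) → (B ∨ A)) → (B ∨ A)) → (((B ∨ A) → (((A ∨ B) ∨ B) ∨ ((B ∧ A) ↔ A))) → (((A ∨ B) ∨ B) ∨ ((B ∧ A) ↔ A))) = 3 → 2 = 2
This gives 2 ≠ 3.

No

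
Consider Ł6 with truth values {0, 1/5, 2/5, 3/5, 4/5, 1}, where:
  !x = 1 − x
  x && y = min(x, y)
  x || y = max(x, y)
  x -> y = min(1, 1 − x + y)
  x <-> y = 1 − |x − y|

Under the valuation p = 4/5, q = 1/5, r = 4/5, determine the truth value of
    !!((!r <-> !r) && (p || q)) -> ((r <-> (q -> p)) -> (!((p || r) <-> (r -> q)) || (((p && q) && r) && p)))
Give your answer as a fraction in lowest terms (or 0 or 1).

4/5

!r = !4/5 = 1/5
!r = !4/5 = 1/5
!r <-> !r = 1/5 <-> 1/5 = 1
p || q = 4/5 || 1/5 = 4/5
(!r <-> !r) && (p || q) = 1 && 4/5 = 4/5
!((!r <-> !r) && (p || q)) = !4/5 = 1/5
!!((!r <-> !r) && (p || q)) = !1/5 = 4/5
q -> p = 1/5 -> 4/5 = 1
r <-> (q -> p) = 4/5 <-> 1 = 4/5
p || r = 4/5 || 4/5 = 4/5
r -> q = 4/5 -> 1/5 = 2/5
(p || r) <-> (r -> q) = 4/5 <-> 2/5 = 3/5
!((p || r) <-> (r -> q)) = !3/5 = 2/5
p && q = 4/5 && 1/5 = 1/5
(p && q) && r = 1/5 && 4/5 = 1/5
((p && q) && r) && p = 1/5 && 4/5 = 1/5
!((p || r) <-> (r -> q)) || (((p && q) && r) && p) = 2/5 || 1/5 = 2/5
(r <-> (q -> p)) -> (!((p || r) <-> (r -> q)) || (((p && q) && r) && p)) = 4/5 -> 2/5 = 3/5
!!((!r <-> !r) && (p || q)) -> ((r <-> (q -> p)) -> (!((p || r) <-> (r -> q)) || (((p && q) && r) && p))) = 4/5 -> 3/5 = 4/5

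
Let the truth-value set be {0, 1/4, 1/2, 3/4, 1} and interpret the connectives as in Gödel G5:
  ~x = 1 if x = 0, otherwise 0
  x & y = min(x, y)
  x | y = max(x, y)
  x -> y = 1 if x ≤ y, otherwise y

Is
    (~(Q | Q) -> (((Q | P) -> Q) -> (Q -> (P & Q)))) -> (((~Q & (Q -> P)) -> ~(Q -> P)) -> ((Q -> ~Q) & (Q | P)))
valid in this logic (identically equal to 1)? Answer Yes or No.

Counterexample: take P = 0, Q = 1/4.
Q | Q = 1/4 | 1/4 = 1/4
~(Q | Q) = ~1/4 = 0
Q | P = 1/4 | 0 = 1/4
(Q | P) -> Q = 1/4 -> 1/4 = 1
P & Q = 0 & 1/4 = 0
Q -> (P & Q) = 1/4 -> 0 = 0
((Q | P) -> Q) -> (Q -> (P & Q)) = 1 -> 0 = 0
~(Q | Q) -> (((Q | P) -> Q) -> (Q -> (P & Q))) = 0 -> 0 = 1
~Q = ~1/4 = 0
Q -> P = 1/4 -> 0 = 0
~Q & (Q -> P) = 0 & 0 = 0
Q -> P = 1/4 -> 0 = 0
~(Q -> P) = ~0 = 1
(~Q & (Q -> P)) -> ~(Q -> P) = 0 -> 1 = 1
~Q = ~1/4 = 0
Q -> ~Q = 1/4 -> 0 = 0
Q | P = 1/4 | 0 = 1/4
(Q -> ~Q) & (Q | P) = 0 & 1/4 = 0
((~Q & (Q -> P)) -> ~(Q -> P)) -> ((Q -> ~Q) & (Q | P)) = 1 -> 0 = 0
(~(Q | Q) -> (((Q | P) -> Q) -> (Q -> (P & Q)))) -> (((~Q & (Q -> P)) -> ~(Q -> P)) -> ((Q -> ~Q) & (Q | P))) = 1 -> 0 = 0
This gives 0 ≠ 1.

No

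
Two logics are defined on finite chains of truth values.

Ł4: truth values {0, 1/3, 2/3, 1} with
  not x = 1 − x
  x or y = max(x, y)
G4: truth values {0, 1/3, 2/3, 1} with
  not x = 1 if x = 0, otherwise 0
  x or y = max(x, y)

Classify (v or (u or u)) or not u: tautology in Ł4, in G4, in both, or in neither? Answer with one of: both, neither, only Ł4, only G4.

neither

In Ł4: at u = 1/3, v = 0 the value is 2/3 — not a tautology.
In G4: at u = 1/3, v = 0 the value is 1/3 — not a tautology.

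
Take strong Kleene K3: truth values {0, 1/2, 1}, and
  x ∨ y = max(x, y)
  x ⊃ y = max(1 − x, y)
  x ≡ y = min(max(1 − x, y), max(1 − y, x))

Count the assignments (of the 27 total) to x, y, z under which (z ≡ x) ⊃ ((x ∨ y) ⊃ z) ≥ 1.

14

value 1: 14 assignments (counts)
value 1/2: 12 assignments
value 0: 1 assignment
So 14 of the 27 assignments meet the threshold.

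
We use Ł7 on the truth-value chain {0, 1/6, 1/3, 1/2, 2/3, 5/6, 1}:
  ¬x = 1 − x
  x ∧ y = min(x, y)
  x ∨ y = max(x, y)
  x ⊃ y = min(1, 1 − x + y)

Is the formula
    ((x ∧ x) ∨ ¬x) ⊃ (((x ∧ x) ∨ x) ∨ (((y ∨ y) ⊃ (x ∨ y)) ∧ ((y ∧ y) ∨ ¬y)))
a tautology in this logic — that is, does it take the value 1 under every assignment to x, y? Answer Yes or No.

Counterexample: take x = 0, y = 1/6.
x ∧ x = 0 ∧ 0 = 0
¬x = ¬0 = 1
(x ∧ x) ∨ ¬x = 0 ∨ 1 = 1
x ∧ x = 0 ∧ 0 = 0
(x ∧ x) ∨ x = 0 ∨ 0 = 0
y ∨ y = 1/6 ∨ 1/6 = 1/6
x ∨ y = 0 ∨ 1/6 = 1/6
(y ∨ y) ⊃ (x ∨ y) = 1/6 ⊃ 1/6 = 1
y ∧ y = 1/6 ∧ 1/6 = 1/6
¬y = ¬1/6 = 5/6
(y ∧ y) ∨ ¬y = 1/6 ∨ 5/6 = 5/6
((y ∨ y) ⊃ (x ∨ y)) ∧ ((y ∧ y) ∨ ¬y) = 1 ∧ 5/6 = 5/6
((x ∧ x) ∨ x) ∨ (((y ∨ y) ⊃ (x ∨ y)) ∧ ((y ∧ y) ∨ ¬y)) = 0 ∨ 5/6 = 5/6
((x ∧ x) ∨ ¬x) ⊃ (((x ∧ x) ∨ x) ∨ (((y ∨ y) ⊃ (x ∨ y)) ∧ ((y ∧ y) ∨ ¬y))) = 1 ⊃ 5/6 = 5/6
This gives 5/6 ≠ 1.

No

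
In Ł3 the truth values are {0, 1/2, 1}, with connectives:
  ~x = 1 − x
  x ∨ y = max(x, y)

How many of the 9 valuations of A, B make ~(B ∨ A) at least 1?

A = 0, B = 0 ↦ 1  ≥
A = 0, B = 1/2 ↦ 1/2  <
A = 0, B = 1 ↦ 0  <
A = 1/2, B = 0 ↦ 1/2  <
A = 1/2, B = 1/2 ↦ 1/2  <
A = 1/2, B = 1 ↦ 0  <
A = 1, B = 0 ↦ 0  <
A = 1, B = 1/2 ↦ 0  <
A = 1, B = 1 ↦ 0  <
So 1 of the 9 assignments meets the threshold.

1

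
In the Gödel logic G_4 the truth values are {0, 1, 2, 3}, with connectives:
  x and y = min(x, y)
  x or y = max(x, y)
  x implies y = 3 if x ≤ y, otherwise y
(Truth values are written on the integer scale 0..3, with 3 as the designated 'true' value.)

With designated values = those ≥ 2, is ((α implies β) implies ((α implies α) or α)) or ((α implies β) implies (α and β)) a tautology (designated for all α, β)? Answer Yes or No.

Yes

α = 0, β = 0 ↦ 3
α = 0, β = 1 ↦ 3
α = 0, β = 2 ↦ 3
α = 0, β = 3 ↦ 3
α = 1, β = 0 ↦ 3
α = 1, β = 1 ↦ 3
α = 1, β = 2 ↦ 3
α = 1, β = 3 ↦ 3
α = 2, β = 0 ↦ 3
α = 2, β = 1 ↦ 3
α = 2, β = 2 ↦ 3
α = 2, β = 3 ↦ 3
α = 3, β = 0 ↦ 3
α = 3, β = 1 ↦ 3
α = 3, β = 2 ↦ 3
α = 3, β = 3 ↦ 3
Every assignment gives a value ≥ 2.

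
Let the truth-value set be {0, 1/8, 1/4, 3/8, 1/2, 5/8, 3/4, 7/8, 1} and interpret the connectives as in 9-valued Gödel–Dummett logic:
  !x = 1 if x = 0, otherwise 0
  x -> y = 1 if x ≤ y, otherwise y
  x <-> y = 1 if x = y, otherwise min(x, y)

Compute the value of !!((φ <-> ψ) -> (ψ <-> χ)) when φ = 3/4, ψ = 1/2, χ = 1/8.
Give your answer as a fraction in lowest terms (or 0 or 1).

1

φ <-> ψ = 3/4 <-> 1/2 = 1/2
ψ <-> χ = 1/2 <-> 1/8 = 1/8
(φ <-> ψ) -> (ψ <-> χ) = 1/2 -> 1/8 = 1/8
!((φ <-> ψ) -> (ψ <-> χ)) = !1/8 = 0
!!((φ <-> ψ) -> (ψ <-> χ)) = !0 = 1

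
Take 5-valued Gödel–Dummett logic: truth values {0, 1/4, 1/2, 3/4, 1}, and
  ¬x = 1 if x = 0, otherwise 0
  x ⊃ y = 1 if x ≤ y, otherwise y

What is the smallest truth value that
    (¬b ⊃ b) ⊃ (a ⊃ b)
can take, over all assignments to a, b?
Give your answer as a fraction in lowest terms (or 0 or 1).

Take a = 1/2, b = 1/4:
¬b = ¬1/4 = 0
¬b ⊃ b = 0 ⊃ 1/4 = 1
a ⊃ b = 1/2 ⊃ 1/4 = 1/4
(¬b ⊃ b) ⊃ (a ⊃ b) = 1 ⊃ 1/4 = 1/4
No assignment yields a value below 1/4, so this is the minimum.

1/4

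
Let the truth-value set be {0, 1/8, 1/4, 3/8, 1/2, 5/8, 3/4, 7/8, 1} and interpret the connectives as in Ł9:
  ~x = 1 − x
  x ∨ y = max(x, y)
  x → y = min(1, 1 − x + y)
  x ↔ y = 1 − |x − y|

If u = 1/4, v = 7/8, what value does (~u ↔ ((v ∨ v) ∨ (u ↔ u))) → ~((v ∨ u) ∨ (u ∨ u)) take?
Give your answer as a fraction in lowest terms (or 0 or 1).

~u = ~1/4 = 3/4
v ∨ v = 7/8 ∨ 7/8 = 7/8
u ↔ u = 1/4 ↔ 1/4 = 1
(v ∨ v) ∨ (u ↔ u) = 7/8 ∨ 1 = 1
~u ↔ ((v ∨ v) ∨ (u ↔ u)) = 3/4 ↔ 1 = 3/4
v ∨ u = 7/8 ∨ 1/4 = 7/8
u ∨ u = 1/4 ∨ 1/4 = 1/4
(v ∨ u) ∨ (u ∨ u) = 7/8 ∨ 1/4 = 7/8
~((v ∨ u) ∨ (u ∨ u)) = ~7/8 = 1/8
(~u ↔ ((v ∨ v) ∨ (u ↔ u))) → ~((v ∨ u) ∨ (u ∨ u)) = 3/4 → 1/8 = 3/8

3/8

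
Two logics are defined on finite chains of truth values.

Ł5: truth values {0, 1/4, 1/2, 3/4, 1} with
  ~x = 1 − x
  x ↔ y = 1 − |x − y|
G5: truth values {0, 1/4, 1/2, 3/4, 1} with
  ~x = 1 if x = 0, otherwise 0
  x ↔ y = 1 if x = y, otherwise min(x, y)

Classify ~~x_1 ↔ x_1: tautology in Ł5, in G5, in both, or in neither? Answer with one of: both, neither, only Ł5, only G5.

only Ł5

In Ł5: every assignment gives 1 — tautology.
In G5: at x_1 = 1/4 the value is 1/4 — not a tautology.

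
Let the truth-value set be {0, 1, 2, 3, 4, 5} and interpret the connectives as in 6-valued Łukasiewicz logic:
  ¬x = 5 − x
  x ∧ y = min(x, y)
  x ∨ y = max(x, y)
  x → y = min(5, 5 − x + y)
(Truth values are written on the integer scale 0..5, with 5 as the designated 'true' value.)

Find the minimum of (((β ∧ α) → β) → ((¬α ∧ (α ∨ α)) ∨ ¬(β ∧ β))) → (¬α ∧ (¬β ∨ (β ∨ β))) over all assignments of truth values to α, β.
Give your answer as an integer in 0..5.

0

Take α = 5, β = 0:
β ∧ α = 0 ∧ 5 = 0
(β ∧ α) → β = 0 → 0 = 5
¬α = ¬5 = 0
α ∨ α = 5 ∨ 5 = 5
¬α ∧ (α ∨ α) = 0 ∧ 5 = 0
β ∧ β = 0 ∧ 0 = 0
¬(β ∧ β) = ¬0 = 5
(¬α ∧ (α ∨ α)) ∨ ¬(β ∧ β) = 0 ∨ 5 = 5
((β ∧ α) → β) → ((¬α ∧ (α ∨ α)) ∨ ¬(β ∧ β)) = 5 → 5 = 5
¬α = ¬5 = 0
¬β = ¬0 = 5
β ∨ β = 0 ∨ 0 = 0
¬β ∨ (β ∨ β) = 5 ∨ 0 = 5
¬α ∧ (¬β ∨ (β ∨ β)) = 0 ∧ 5 = 0
(((β ∧ α) → β) → ((¬α ∧ (α ∨ α)) ∨ ¬(β ∧ β))) → (¬α ∧ (¬β ∨ (β ∨ β))) = 5 → 0 = 0
No assignment yields a value below 0, so this is the minimum.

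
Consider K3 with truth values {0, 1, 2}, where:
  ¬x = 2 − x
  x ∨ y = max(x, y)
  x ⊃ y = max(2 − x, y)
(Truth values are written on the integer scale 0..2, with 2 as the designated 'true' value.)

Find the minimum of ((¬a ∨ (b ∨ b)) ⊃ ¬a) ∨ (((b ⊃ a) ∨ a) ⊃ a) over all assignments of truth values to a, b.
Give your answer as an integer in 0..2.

Take a = 1, b = 0:
¬a = ¬1 = 1
b ∨ b = 0 ∨ 0 = 0
¬a ∨ (b ∨ b) = 1 ∨ 0 = 1
¬a = ¬1 = 1
(¬a ∨ (b ∨ b)) ⊃ ¬a = 1 ⊃ 1 = 1
b ⊃ a = 0 ⊃ 1 = 2
(b ⊃ a) ∨ a = 2 ∨ 1 = 2
((b ⊃ a) ∨ a) ⊃ a = 2 ⊃ 1 = 1
((¬a ∨ (b ∨ b)) ⊃ ¬a) ∨ (((b ⊃ a) ∨ a) ⊃ a) = 1 ∨ 1 = 1
No assignment yields a value below 1, so this is the minimum.

1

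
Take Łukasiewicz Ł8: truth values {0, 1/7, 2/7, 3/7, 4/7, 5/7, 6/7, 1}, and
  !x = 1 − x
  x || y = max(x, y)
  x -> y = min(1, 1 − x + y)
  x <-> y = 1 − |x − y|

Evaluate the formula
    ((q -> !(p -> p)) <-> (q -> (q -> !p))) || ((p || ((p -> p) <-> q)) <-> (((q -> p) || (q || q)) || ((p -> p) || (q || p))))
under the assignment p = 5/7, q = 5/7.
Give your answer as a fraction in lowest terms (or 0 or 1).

p -> p = 5/7 -> 5/7 = 1
!(p -> p) = !1 = 0
q -> !(p -> p) = 5/7 -> 0 = 2/7
!p = !5/7 = 2/7
q -> !p = 5/7 -> 2/7 = 4/7
q -> (q -> !p) = 5/7 -> 4/7 = 6/7
(q -> !(p -> p)) <-> (q -> (q -> !p)) = 2/7 <-> 6/7 = 3/7
p -> p = 5/7 -> 5/7 = 1
(p -> p) <-> q = 1 <-> 5/7 = 5/7
p || ((p -> p) <-> q) = 5/7 || 5/7 = 5/7
q -> p = 5/7 -> 5/7 = 1
q || q = 5/7 || 5/7 = 5/7
(q -> p) || (q || q) = 1 || 5/7 = 1
p -> p = 5/7 -> 5/7 = 1
q || p = 5/7 || 5/7 = 5/7
(p -> p) || (q || p) = 1 || 5/7 = 1
((q -> p) || (q || q)) || ((p -> p) || (q || p)) = 1 || 1 = 1
(p || ((p -> p) <-> q)) <-> (((q -> p) || (q || q)) || ((p -> p) || (q || p))) = 5/7 <-> 1 = 5/7
((q -> !(p -> p)) <-> (q -> (q -> !p))) || ((p || ((p -> p) <-> q)) <-> (((q -> p) || (q || q)) || ((p -> p) || (q || p)))) = 3/7 || 5/7 = 5/7

5/7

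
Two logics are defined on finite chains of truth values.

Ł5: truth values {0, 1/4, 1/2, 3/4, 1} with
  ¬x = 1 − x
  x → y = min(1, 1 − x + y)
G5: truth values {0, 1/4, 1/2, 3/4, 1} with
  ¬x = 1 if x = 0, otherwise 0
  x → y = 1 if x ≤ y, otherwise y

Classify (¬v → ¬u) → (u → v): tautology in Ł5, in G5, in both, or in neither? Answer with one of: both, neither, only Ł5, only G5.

only Ł5

In Ł5: every assignment gives 1 — tautology.
In G5: at u = 1/2, v = 1/4 the value is 1/4 — not a tautology.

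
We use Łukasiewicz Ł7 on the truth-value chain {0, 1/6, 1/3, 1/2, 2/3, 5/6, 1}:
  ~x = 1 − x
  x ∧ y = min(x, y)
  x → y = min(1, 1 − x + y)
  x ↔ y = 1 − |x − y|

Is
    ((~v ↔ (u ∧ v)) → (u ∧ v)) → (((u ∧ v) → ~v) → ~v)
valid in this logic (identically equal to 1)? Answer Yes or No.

No

Counterexample: take u = 1/6, v = 1.
~v = ~1 = 0
u ∧ v = 1/6 ∧ 1 = 1/6
~v ↔ (u ∧ v) = 0 ↔ 1/6 = 5/6
u ∧ v = 1/6 ∧ 1 = 1/6
(~v ↔ (u ∧ v)) → (u ∧ v) = 5/6 → 1/6 = 1/3
u ∧ v = 1/6 ∧ 1 = 1/6
~v = ~1 = 0
(u ∧ v) → ~v = 1/6 → 0 = 5/6
~v = ~1 = 0
((u ∧ v) → ~v) → ~v = 5/6 → 0 = 1/6
((~v ↔ (u ∧ v)) → (u ∧ v)) → (((u ∧ v) → ~v) → ~v) = 1/3 → 1/6 = 5/6
This gives 5/6 ≠ 1.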